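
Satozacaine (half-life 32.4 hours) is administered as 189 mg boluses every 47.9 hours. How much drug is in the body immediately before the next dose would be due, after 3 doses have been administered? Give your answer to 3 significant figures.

101 mg

The 3 doses were given 143.7, 95.8, 47.9 hours ago.
Total = 189·(1/2)^(143.7/32.4) + 189·(1/2)^(95.8/32.4) + 189·(1/2)^(47.9/32.4)
      = 8.7365 + 24.343 + 67.83 ≈ 100.91 mg.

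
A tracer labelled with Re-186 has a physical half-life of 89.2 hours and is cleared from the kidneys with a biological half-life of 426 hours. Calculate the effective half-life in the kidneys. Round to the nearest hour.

1/t_eff = 1/t_phys + 1/t_biol = 1/89.2 + 1/426 = 0.013558 per hour.
t_eff = 89.2 × 426 / (89.2 + 426) ≈ 73.756 hours.

74 hours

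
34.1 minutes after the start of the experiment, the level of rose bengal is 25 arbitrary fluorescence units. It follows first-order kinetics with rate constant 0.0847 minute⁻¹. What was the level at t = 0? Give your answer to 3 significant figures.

449 arbitrary fluorescence units

t½ = ln 2 / k = 0.69315 / 0.0847 ≈ 8.1836 minutes.
Number of half-lives elapsed: n = 34.1/8.1836 ≈ 4.1669.
A₀ = A × 2^n = 25 × 2^4.1669 = 25 × 17.962 ≈ 449.06 arbitrary fluorescence units.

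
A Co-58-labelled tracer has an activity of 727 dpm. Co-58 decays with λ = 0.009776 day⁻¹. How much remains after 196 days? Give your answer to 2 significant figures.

110 dpm

t½ = ln 2 / λ = 0.69315 / 0.009776 ≈ 70.903 days.
Number of half-lives: n = 196/70.903 ≈ 2.7643.
Remaining = 727 × (1/2)^2.7643 = 727 × 0.14718 ≈ 107 dpm.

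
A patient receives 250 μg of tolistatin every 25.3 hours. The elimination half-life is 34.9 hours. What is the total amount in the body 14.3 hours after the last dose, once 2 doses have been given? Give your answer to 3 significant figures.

The 2 doses were given 39.6, 14.3 hours ago.
Total = 250·(1/2)^(39.6/34.9) + 250·(1/2)^(14.3/34.9)
      = 113.86 + 188.19 ≈ 302.05 μg.

302 μg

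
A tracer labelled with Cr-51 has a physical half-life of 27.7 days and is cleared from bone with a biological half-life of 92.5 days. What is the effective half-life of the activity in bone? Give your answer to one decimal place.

21.3 days

1/t_eff = 1/t_phys + 1/t_biol = 1/27.7 + 1/92.5 = 0.046912 per day.
t_eff = 27.7 × 92.5 / (27.7 + 92.5) ≈ 21.317 days.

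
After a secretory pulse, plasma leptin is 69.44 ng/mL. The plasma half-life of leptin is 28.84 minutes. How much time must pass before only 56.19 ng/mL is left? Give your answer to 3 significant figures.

Fraction remaining = 56.19/69.44 ≈ 0.80919.
n = log₂(69.44/56.19) = ln(1.2358)/ln 2 ≈ 0.30545 half-lives.
t = n × t½ = 0.30545 × 28.84 ≈ 8.8093 minutes.

8.81 minutes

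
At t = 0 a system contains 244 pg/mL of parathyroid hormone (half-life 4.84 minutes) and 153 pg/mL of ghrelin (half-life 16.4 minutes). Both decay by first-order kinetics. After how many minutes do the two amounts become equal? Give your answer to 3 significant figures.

4.62 minutes

Set 244·(1/2)^(t/4.84) = 153·(1/2)^(t/16.4).
Taking log₂: log₂(244/153) = t·(1/4.84 − 1/16.4).
log₂(1.5948) = 0.67335; 1/4.84 − 1/16.4 = 0.14564.
t = 0.67335 / 0.14564 ≈ 4.6235 minutes.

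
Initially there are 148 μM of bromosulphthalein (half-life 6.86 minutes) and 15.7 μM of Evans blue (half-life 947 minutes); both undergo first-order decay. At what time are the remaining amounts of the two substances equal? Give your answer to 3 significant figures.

Set 148·(1/2)^(t/6.86) = 15.7·(1/2)^(t/947).
Taking log₂: log₂(148/15.7) = t·(1/6.86 − 1/947).
log₂(9.4268) = 3.2368; 1/6.86 − 1/947 = 0.14472.
t = 3.2368 / 0.14472 ≈ 22.366 minutes.

22.4 minutes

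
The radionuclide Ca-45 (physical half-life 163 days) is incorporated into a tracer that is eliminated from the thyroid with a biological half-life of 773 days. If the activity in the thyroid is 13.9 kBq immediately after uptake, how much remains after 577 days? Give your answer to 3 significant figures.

1/t_eff = 1/t_phys + 1/t_biol = 1/163 + 1/773 = 0.0074286 per day.
t_eff = 163 × 773 / (163 + 773) ≈ 134.61 days.
Remaining = 13.9 × (1/2)^(577/134.61) = 13.9 × (1/2)^4.2863 ≈ 0.71237 kBq.

0.712 kBq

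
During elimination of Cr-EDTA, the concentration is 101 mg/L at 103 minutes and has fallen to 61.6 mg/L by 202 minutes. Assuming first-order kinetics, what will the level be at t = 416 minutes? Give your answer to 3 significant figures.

21.2 mg/L

Over Δt = 202 − 103 = 99 minutes, the level fell by a factor of 101/61.6 ≈ 1.6396.
n = log₂(1.6396) ≈ 0.71335 half-lives, so t½ = 99/0.71335 ≈ 138.78 minutes.
From t = 202 to t = 416: 61.6 × (1/2)^((416−202)/138.78) ≈ 21.154 mg/L.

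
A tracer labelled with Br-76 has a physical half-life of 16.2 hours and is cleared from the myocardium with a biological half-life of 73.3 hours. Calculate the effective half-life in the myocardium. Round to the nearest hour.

1/t_eff = 1/t_phys + 1/t_biol = 1/16.2 + 1/73.3 = 0.075371 per hour.
t_eff = 16.2 × 73.3 / (16.2 + 73.3) ≈ 13.268 hours.

13 hours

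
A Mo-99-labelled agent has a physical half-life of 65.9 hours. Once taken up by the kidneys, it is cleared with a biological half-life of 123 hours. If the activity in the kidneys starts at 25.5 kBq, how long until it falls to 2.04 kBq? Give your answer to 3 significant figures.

1/t_eff = 1/t_phys + 1/t_biol = 1/65.9 + 1/123 = 0.023305 per hour.
t_eff = 65.9 × 123 / (65.9 + 123) ≈ 42.91 hours.
n = log₂(25.5/2.04) ≈ 3.6439; t = 3.6439 × 42.91 ≈ 156.36 hours.

156 hours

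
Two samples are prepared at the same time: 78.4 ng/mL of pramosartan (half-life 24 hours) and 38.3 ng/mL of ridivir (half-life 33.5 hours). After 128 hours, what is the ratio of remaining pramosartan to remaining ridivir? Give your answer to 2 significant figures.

0.72

pramosartan: 78.4 × (1/2)^(128/24) = 78.4 × (1/2)^5.3333 ≈ 1.9446 ng/mL.
ridivir: 38.3 × (1/2)^(128/33.5) = 38.3 × (1/2)^3.8209 ≈ 2.7102 ng/mL.
Ratio ≈ 1.9446 / 2.7102 ≈ 0.71751.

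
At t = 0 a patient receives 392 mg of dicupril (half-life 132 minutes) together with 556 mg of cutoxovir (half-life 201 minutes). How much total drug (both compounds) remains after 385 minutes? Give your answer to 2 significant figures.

200 mg

dicupril: 392 × (1/2)^(385/132) = 392 × (1/2)^2.9167 ≈ 51.914 mg.
cutoxovir: 556 × (1/2)^(385/201) = 556 × (1/2)^1.9154 ≈ 147.39 mg.
Total = 51.914 + 147.39 ≈ 199.31 mg.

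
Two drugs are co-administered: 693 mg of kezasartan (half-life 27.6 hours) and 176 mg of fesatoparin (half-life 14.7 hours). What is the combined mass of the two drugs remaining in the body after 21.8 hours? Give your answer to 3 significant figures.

kezasartan: 693 × (1/2)^(21.8/27.6) = 693 × (1/2)^0.78986 ≈ 400.83 mg.
fesatoparin: 176 × (1/2)^(21.8/14.7) = 176 × (1/2)^1.483 ≈ 62.963 mg.
Total = 400.83 + 62.963 ≈ 463.8 mg.

464 mg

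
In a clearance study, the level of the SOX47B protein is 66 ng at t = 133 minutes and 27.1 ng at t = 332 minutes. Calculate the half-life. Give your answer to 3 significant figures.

155 minutes

Over Δt = 332 − 133 = 199 minutes, the level fell by a factor of 66/27.1 ≈ 2.4354.
n = log₂(2.4354) ≈ 1.2842 half-lives, so t½ = 199/1.2842 ≈ 154.96 minutes.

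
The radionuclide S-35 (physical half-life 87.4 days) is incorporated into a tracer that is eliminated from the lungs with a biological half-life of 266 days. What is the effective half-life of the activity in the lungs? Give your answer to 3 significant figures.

65.8 days

1/t_eff = 1/t_phys + 1/t_biol = 1/87.4 + 1/266 = 0.015201 per day.
t_eff = 87.4 × 266 / (87.4 + 266) ≈ 65.785 days.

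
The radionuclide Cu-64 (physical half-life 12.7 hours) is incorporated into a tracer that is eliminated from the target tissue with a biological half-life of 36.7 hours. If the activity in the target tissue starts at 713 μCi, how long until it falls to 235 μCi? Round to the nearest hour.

1/t_eff = 1/t_phys + 1/t_biol = 1/12.7 + 1/36.7 = 0.10599 per hour.
t_eff = 12.7 × 36.7 / (12.7 + 36.7) ≈ 9.435 hours.
n = log₂(713/235) ≈ 1.6012; t = 1.6012 × 9.435 ≈ 15.108 hours.

15 hours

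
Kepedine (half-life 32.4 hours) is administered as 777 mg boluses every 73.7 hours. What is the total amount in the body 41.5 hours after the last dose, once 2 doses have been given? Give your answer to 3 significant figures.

386 mg

The 2 doses were given 115.2, 41.5 hours ago.
Total = 777·(1/2)^(115.2/32.4) + 777·(1/2)^(41.5/32.4)
      = 66.083 + 319.77 ≈ 385.86 mg.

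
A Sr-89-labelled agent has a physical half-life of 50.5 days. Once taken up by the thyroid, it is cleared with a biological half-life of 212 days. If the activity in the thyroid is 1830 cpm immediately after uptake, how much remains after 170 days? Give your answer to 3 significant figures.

1/t_eff = 1/t_phys + 1/t_biol = 1/50.5 + 1/212 = 0.024519 per day.
t_eff = 50.5 × 212 / (50.5 + 212) ≈ 40.785 days.
Remaining = 1830 × (1/2)^(170/40.785) = 1830 × (1/2)^4.1682 ≈ 101.79 cpm.

102 cpm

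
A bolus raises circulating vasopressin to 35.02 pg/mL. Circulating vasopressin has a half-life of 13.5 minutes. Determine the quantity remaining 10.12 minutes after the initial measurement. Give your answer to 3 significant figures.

Number of half-lives: n = 10.12/13.5 ≈ 0.74963.
Remaining = 35.02 × (1/2)^0.74963 = 35.02 × 0.59476 ≈ 20.828 pg/mL.

20.8 pg/mL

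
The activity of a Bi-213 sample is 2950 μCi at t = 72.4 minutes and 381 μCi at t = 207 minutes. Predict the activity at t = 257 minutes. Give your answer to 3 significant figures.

178 μCi

Over Δt = 207 − 72.4 = 134.6 minutes, the level fell by a factor of 2950/381 ≈ 7.7428.
n = log₂(7.7428) ≈ 2.9529 half-lives, so t½ = 134.6/2.9529 ≈ 45.583 minutes.
From t = 207 to t = 257: 381 × (1/2)^((257−207)/45.583) ≈ 178.13 μCi.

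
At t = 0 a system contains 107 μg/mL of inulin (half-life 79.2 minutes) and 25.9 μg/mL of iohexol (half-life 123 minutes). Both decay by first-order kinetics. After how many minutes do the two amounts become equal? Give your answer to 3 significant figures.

Set 107·(1/2)^(t/79.2) = 25.9·(1/2)^(t/123).
Taking log₂: log₂(107/25.9) = t·(1/79.2 − 1/123).
log₂(4.1313) = 2.0466; 1/79.2 − 1/123 = 0.0044962.
t = 2.0466 / 0.0044962 ≈ 455.18 minutes.

455 minutes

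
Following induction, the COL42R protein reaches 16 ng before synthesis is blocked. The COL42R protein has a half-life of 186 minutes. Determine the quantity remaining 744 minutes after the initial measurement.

Elapsed time is 4 half-lives (744/186).
Each half-life halves the amount: 16 × (1/2)^4 = 16/16 = 1 ng.

1 ng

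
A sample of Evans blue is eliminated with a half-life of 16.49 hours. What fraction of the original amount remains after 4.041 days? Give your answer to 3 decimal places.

0.017

4.041 days = 96.984 hours.
n = 96.984/16.49 ≈ 5.8814 half-lives.
Fraction remaining = (1/2)^5.8814 ≈ 0.016964.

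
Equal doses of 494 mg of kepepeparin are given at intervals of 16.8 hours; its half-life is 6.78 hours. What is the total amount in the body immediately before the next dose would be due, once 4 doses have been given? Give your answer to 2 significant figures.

110 mg

The 4 doses were given 67.2, 50.4, 33.6, 16.8 hours ago.
Total = 494·(1/2)^(67.2/6.78) + 494·(1/2)^(50.4/6.78) + 494·(1/2)^(33.6/6.78) + 494·(1/2)^(16.8/6.78)
      = 0.51294 + 2.8575 + 15.918 + 88.677 ≈ 107.97 mg.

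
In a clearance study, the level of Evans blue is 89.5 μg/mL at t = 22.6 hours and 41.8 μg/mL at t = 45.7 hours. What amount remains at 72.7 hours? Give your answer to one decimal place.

Over Δt = 45.7 − 22.6 = 23.1 hours, the level fell by a factor of 89.5/41.8 ≈ 2.1411.
n = log₂(2.1411) ≈ 1.0984 half-lives, so t½ = 23.1/1.0984 ≈ 21.031 hours.
From t = 45.7 to t = 72.7: 41.8 × (1/2)^((72.7−45.7)/21.031) ≈ 17.167 μg/mL.

17.2 μg/mL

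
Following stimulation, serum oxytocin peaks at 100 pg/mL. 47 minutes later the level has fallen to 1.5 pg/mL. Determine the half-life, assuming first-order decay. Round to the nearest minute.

A/A₀ = 1.5/100 ≈ 0.015.
n = log₂(66.667) ≈ 6.0589 half-lives elapsed in 47 minutes.
t½ = 47/6.0589 ≈ 7.7572 minutes.

8 minutes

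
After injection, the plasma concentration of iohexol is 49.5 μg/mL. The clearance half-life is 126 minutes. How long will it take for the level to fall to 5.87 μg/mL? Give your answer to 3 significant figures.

Fraction remaining = 5.87/49.5 ≈ 0.11859.
n = log₂(49.5/5.87) = ln(8.4327)/ln 2 ≈ 3.076 half-lives.
t = n × t½ = 3.076 × 126 ≈ 387.58 minutes.

388 minutes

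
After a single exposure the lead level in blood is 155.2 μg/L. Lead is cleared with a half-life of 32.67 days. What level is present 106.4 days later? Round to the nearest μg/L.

Number of half-lives: n = 106.4/32.67 ≈ 3.2568.
Remaining = 155.2 × (1/2)^3.2568 = 155.2 × 0.10462 ≈ 16.237 μg/L.

16 μg/L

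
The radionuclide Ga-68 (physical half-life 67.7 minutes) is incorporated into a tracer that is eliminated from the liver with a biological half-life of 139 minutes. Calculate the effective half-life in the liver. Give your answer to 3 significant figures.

45.5 minutes

1/t_eff = 1/t_phys + 1/t_biol = 1/67.7 + 1/139 = 0.021965 per minute.
t_eff = 67.7 × 139 / (67.7 + 139) ≈ 45.526 minutes.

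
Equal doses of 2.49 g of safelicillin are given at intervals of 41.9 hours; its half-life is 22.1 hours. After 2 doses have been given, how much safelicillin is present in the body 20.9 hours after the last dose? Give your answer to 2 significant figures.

The 2 doses were given 62.8, 20.9 hours ago.
Total = 2.49·(1/2)^(62.8/22.1) + 2.49·(1/2)^(20.9/22.1)
      = 0.34736 + 1.2928 ≈ 1.6401 g.

1.6 g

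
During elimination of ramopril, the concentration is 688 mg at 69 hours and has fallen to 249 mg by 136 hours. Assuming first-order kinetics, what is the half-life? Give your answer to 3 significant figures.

Over Δt = 136 − 69 = 67 hours, the level fell by a factor of 688/249 ≈ 2.7631.
n = log₂(2.7631) ≈ 1.4663 half-lives, so t½ = 67/1.4663 ≈ 45.694 hours.

45.7 hours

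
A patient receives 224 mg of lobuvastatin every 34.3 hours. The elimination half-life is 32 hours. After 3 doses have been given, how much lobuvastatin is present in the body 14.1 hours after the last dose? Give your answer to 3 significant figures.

281 mg

The 3 doses were given 82.7, 48.4, 14.1 hours ago.
Total = 224·(1/2)^(82.7/32) + 224·(1/2)^(48.4/32) + 224·(1/2)^(14.1/32)
      = 37.349 + 78.513 + 165.05 ≈ 280.91 mg.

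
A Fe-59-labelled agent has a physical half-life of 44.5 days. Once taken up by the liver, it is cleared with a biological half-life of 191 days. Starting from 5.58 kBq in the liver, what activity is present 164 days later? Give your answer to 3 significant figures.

1/t_eff = 1/t_phys + 1/t_biol = 1/44.5 + 1/191 = 0.027708 per day.
t_eff = 44.5 × 191 / (44.5 + 191) ≈ 36.091 days.
Remaining = 5.58 × (1/2)^(164/36.091) = 5.58 × (1/2)^4.544 ≈ 0.23919 kBq.

0.239 kBq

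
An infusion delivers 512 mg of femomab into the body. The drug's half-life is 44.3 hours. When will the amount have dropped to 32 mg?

177.2 hours

32/512 = 1/16, so 4 half-lives have elapsed.
t = 4 × 44.3 = 177.2 hours.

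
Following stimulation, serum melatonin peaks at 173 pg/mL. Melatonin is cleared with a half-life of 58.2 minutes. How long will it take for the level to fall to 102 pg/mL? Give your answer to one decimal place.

Fraction remaining = 102/173 ≈ 0.5896.
n = log₂(173/102) = ln(1.6961)/ln 2 ≈ 0.7622 half-lives.
t = n × t½ = 0.7622 × 58.2 ≈ 44.36 minutes.

44.4 minutes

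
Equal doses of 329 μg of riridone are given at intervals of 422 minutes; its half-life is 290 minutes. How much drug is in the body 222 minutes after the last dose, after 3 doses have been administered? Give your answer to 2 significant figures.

The 3 doses were given 1066, 644, 222 minutes ago.
Total = 329·(1/2)^(1066/290) + 329·(1/2)^(644/290) + 329·(1/2)^(222/290)
      = 25.743 + 70.583 + 193.53 ≈ 289.86 μg.

290 μg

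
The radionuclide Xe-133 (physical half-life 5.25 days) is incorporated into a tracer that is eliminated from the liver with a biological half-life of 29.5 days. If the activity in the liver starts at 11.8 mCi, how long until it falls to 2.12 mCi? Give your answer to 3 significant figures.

11.0 days

1/t_eff = 1/t_phys + 1/t_biol = 1/5.25 + 1/29.5 = 0.22437 per day.
t_eff = 5.25 × 29.5 / (5.25 + 29.5) ≈ 4.4568 days.
n = log₂(11.8/2.12) ≈ 2.4767; t = 2.4767 × 4.4568 ≈ 11.038 days.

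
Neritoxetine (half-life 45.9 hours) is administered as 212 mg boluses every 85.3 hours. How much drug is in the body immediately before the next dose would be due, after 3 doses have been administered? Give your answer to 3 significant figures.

79.0 mg

The 3 doses were given 255.9, 170.6, 85.3 hours ago.
Total = 212·(1/2)^(255.9/45.9) + 212·(1/2)^(170.6/45.9) + 212·(1/2)^(85.3/45.9)
      = 4.4468 + 16.124 + 58.466 ≈ 79.037 mg.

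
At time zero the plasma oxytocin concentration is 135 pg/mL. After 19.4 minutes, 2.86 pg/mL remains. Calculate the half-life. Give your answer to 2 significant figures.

A/A₀ = 2.86/135 ≈ 0.021185.
n = log₂(47.203) ≈ 5.5608 half-lives elapsed in 19.4 minutes.
t½ = 19.4/5.5608 ≈ 3.4887 minutes.

3.5 minutes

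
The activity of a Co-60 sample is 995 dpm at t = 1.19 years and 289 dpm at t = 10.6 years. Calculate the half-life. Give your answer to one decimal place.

5.3 years

Over Δt = 10.6 − 1.19 = 9.41 years, the level fell by a factor of 995/289 ≈ 3.4429.
n = log₂(3.4429) ≈ 1.7836 half-lives, so t½ = 9.41/1.7836 ≈ 5.2758 years.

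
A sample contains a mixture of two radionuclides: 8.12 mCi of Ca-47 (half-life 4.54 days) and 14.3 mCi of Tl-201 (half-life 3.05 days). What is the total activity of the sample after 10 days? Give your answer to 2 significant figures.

Ca-47: 8.12 × (1/2)^(10/4.54) = 8.12 × (1/2)^2.2026 ≈ 1.764 mCi.
Tl-201: 14.3 × (1/2)^(10/3.05) = 14.3 × (1/2)^3.2787 ≈ 1.4735 mCi.
Total = 1.764 + 1.4735 ≈ 3.2375 mCi.

3.2 mCi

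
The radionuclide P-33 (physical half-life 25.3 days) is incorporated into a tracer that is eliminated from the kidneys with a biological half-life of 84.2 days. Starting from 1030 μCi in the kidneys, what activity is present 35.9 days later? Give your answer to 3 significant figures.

1/t_eff = 1/t_phys + 1/t_biol = 1/25.3 + 1/84.2 = 0.051402 per day.
t_eff = 25.3 × 84.2 / (25.3 + 84.2) ≈ 19.454 days.
Remaining = 1030 × (1/2)^(35.9/19.454) = 1030 × (1/2)^1.8453 ≈ 286.64 μCi.

287 μCi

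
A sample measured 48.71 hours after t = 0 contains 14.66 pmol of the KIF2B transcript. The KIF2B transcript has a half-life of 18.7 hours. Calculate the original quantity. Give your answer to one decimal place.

89.2 pmol

Number of half-lives elapsed: n = 48.71/18.7 ≈ 2.6048.
A₀ = A × 2^n = 14.66 × 2^2.6048 = 14.66 × 6.0831 ≈ 89.179 pmol.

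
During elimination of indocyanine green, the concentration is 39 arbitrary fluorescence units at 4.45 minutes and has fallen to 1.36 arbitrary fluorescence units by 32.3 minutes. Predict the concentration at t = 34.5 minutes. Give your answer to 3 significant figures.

1.04 arbitrary fluorescence units

Over Δt = 32.3 − 4.45 = 27.85 minutes, the level fell by a factor of 39/1.36 ≈ 28.676.
n = log₂(28.676) ≈ 4.8418 half-lives, so t½ = 27.85/4.8418 ≈ 5.752 minutes.
From t = 32.3 to t = 34.5: 1.36 × (1/2)^((34.5−32.3)/5.752) ≈ 1.0433 arbitrary fluorescence units.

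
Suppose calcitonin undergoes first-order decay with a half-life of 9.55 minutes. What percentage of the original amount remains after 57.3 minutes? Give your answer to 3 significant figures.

1.56%

n = 57.3/9.55 ≈ 6 half-lives.
Fraction remaining = (1/2)^6 ≈ 0.015625, i.e. 1.5625%.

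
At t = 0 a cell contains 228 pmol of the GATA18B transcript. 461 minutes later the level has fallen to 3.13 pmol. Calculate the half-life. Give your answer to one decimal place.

A/A₀ = 3.13/228 ≈ 0.013728.
n = log₂(72.843) ≈ 6.1867 half-lives elapsed in 461 minutes.
t½ = 461/6.1867 ≈ 74.514 minutes.

74.5 minutes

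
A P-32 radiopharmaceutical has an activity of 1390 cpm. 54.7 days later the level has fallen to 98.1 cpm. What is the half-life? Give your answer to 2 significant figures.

14 days

A/A₀ = 98.1/1390 ≈ 0.070576.
n = log₂(14.169) ≈ 3.8247 half-lives elapsed in 54.7 days.
t½ = 54.7/3.8247 ≈ 14.302 days.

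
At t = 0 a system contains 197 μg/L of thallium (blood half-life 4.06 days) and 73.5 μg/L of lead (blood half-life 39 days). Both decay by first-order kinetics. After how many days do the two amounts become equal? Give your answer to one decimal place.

Set 197·(1/2)^(t/4.06) = 73.5·(1/2)^(t/39).
Taking log₂: log₂(197/73.5) = t·(1/4.06 − 1/39).
log₂(2.6803) = 1.4224; 1/4.06 − 1/39 = 0.22066.
t = 1.4224 / 0.22066 ≈ 6.4459 days.

6.4 days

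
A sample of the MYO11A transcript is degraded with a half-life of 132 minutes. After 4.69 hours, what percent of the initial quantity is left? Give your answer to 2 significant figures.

4.69 hours = 281.4 minutes.
n = 281.4/132 ≈ 2.1318 half-lives.
Fraction remaining = (1/2)^2.1318 ≈ 0.22817, i.e. 22.817%.

23%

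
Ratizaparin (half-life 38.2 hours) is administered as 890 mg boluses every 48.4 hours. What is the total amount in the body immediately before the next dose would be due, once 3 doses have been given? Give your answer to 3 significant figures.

587 mg

The 3 doses were given 145.2, 96.8, 48.4 hours ago.
Total = 890·(1/2)^(145.2/38.2) + 890·(1/2)^(96.8/38.2) + 890·(1/2)^(48.4/38.2)
      = 63.85 + 153.66 + 369.81 ≈ 587.32 mg.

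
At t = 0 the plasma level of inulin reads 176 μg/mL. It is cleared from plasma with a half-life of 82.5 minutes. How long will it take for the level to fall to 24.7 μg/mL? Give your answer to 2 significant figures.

230 minutes

Fraction remaining = 24.7/176 ≈ 0.14034.
n = log₂(176/24.7) = ln(7.1255)/ln 2 ≈ 2.833 half-lives.
t = n × t½ = 2.833 × 82.5 ≈ 233.72 minutes.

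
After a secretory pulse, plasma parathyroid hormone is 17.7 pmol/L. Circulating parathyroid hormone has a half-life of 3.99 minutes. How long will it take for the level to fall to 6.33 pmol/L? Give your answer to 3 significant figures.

5.92 minutes

Fraction remaining = 6.33/17.7 ≈ 0.35763.
n = log₂(17.7/6.33) = ln(2.7962)/ln 2 ≈ 1.4835 half-lives.
t = n × t½ = 1.4835 × 3.99 ≈ 5.9191 minutes.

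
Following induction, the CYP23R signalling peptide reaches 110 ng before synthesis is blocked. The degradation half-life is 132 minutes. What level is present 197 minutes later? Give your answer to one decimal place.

Number of half-lives: n = 197/132 ≈ 1.4924.
Remaining = 110 × (1/2)^1.4924 = 110 × 0.35541 ≈ 39.096 ng.

39.1 ng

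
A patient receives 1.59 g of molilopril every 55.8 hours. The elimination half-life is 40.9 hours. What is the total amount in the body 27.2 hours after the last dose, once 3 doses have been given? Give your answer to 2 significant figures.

1.5 g

The 3 doses were given 138.8, 83, 27.2 hours ago.
Total = 1.59·(1/2)^(138.8/40.9) + 1.59·(1/2)^(83/40.9) + 1.59·(1/2)^(27.2/40.9)
      = 0.15129 + 0.3895 + 1.0028 ≈ 1.5436 g.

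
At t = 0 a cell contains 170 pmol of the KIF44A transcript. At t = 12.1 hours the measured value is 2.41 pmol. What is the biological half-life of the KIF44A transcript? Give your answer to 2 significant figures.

2.0 hours

A/A₀ = 2.41/170 ≈ 0.014176.
n = log₂(70.539) ≈ 6.1404 half-lives elapsed in 12.1 hours.
t½ = 12.1/6.1404 ≈ 1.9706 hours.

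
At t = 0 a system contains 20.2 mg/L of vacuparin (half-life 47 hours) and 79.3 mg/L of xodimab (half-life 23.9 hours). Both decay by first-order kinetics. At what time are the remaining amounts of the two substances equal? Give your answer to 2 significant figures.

Set 20.2·(1/2)^(t/47) = 79.3·(1/2)^(t/23.9).
Taking log₂: log₂(20.2/79.3) = t·(1/47 − 1/23.9).
log₂(0.25473) = -1.973; 1/47 − 1/23.9 = -0.020564.
t = -1.973 / -0.020564 ≈ 95.941 hours.

96 hours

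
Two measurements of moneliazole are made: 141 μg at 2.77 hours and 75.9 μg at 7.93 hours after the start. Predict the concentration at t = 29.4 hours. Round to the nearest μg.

6 μg

Over Δt = 7.93 − 2.77 = 5.16 hours, the level fell by a factor of 141/75.9 ≈ 1.8577.
n = log₂(1.8577) ≈ 0.89352 half-lives, so t½ = 5.16/0.89352 ≈ 5.7749 hours.
From t = 7.93 to t = 29.4: 75.9 × (1/2)^((29.4−7.93)/5.7749) ≈ 5.7686 μg.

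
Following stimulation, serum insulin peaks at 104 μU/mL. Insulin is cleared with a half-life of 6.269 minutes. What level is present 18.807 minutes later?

13 μU/mL

Elapsed time is 3 half-lives (18.807/6.269).
Each half-life halves the amount: 104 × (1/2)^3 = 104/8 = 13 μU/mL.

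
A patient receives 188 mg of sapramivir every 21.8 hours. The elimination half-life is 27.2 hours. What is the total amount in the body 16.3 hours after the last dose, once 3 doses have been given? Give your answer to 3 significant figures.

236 mg

The 3 doses were given 59.9, 38.1, 16.3 hours ago.
Total = 188·(1/2)^(59.9/27.2) + 188·(1/2)^(38.1/27.2) + 188·(1/2)^(16.3/27.2)
      = 40.853 + 71.202 + 124.1 ≈ 236.15 mg.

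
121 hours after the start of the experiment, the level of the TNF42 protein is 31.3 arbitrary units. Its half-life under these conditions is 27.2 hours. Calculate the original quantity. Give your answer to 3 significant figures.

683 arbitrary units

Number of half-lives elapsed: n = 121/27.2 ≈ 4.4485.
A₀ = A × 2^n = 31.3 × 2^4.4485 = 31.3 × 21.834 ≈ 683.42 arbitrary units.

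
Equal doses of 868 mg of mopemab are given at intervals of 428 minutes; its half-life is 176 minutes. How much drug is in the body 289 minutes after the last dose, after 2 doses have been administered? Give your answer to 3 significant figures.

The 2 doses were given 717, 289 minutes ago.
Total = 868·(1/2)^(717/176) + 868·(1/2)^(289/176)
      = 51.542 + 278.11 ≈ 329.65 mg.

330 mg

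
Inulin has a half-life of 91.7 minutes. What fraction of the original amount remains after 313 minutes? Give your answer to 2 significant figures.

n = 313/91.7 ≈ 3.4133 half-lives.
Fraction remaining = (1/2)^3.4133 ≈ 0.093863.

0.094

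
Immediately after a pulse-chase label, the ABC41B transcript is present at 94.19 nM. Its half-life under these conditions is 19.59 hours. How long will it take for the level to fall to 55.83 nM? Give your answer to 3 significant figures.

14.8 hours

Fraction remaining = 55.83/94.19 ≈ 0.59274.
n = log₂(94.19/55.83) = ln(1.6871)/ln 2 ≈ 0.75453 half-lives.
t = n × t½ = 0.75453 × 19.59 ≈ 14.781 hours.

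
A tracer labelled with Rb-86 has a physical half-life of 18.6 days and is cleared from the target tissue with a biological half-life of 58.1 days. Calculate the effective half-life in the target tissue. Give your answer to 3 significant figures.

14.1 days

1/t_eff = 1/t_phys + 1/t_biol = 1/18.6 + 1/58.1 = 0.070975 per day.
t_eff = 18.6 × 58.1 / (18.6 + 58.1) ≈ 14.089 days.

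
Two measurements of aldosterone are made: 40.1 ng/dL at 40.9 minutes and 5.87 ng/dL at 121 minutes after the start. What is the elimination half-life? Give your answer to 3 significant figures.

Over Δt = 121 − 40.9 = 80.1 minutes, the level fell by a factor of 40.1/5.87 ≈ 6.8313.
n = log₂(6.8313) ≈ 2.7722 half-lives, so t½ = 80.1/2.7722 ≈ 28.894 minutes.

28.9 minutes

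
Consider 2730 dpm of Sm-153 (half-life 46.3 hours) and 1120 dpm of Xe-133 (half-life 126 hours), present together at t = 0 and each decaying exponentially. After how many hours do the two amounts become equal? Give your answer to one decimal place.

Set 2730·(1/2)^(t/46.3) = 1120·(1/2)^(t/126).
Taking log₂: log₂(2730/1120) = t·(1/46.3 − 1/126).
log₂(2.4375) = 1.2854; 1/46.3 − 1/126 = 0.013662.
t = 1.2854 / 0.013662 ≈ 94.088 hours.

94.1 hours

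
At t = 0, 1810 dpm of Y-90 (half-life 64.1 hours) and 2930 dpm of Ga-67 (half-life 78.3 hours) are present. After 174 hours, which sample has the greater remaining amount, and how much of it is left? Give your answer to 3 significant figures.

Y-90: 1810 × (1/2)^2.7145 ≈ 275.76 dpm.
Ga-67: 2930 × (1/2)^2.2222 ≈ 627.93 dpm.
Ga-67 has more remaining, at ≈ 627.93 dpm.

Ga-67, 628 dpm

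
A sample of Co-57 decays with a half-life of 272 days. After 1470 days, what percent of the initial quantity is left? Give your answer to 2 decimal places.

2.36%

n = 1470/272 ≈ 5.4044 half-lives.
Fraction remaining = (1/2)^5.4044 ≈ 0.023611, i.e. 2.3611%.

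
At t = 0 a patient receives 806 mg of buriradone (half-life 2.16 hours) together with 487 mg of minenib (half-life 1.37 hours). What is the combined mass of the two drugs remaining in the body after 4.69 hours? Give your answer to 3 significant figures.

224 mg

buriradone: 806 × (1/2)^(4.69/2.16) = 806 × (1/2)^2.1713 ≈ 178.94 mg.
minenib: 487 × (1/2)^(4.69/1.37) = 487 × (1/2)^3.4234 ≈ 45.394 mg.
Total = 178.94 + 45.394 ≈ 224.33 mg.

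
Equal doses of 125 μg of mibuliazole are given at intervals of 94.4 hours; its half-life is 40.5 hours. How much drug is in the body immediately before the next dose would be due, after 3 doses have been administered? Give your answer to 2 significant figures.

31 μg

The 3 doses were given 283.2, 188.8, 94.4 hours ago.
Total = 125·(1/2)^(283.2/40.5) + 125·(1/2)^(188.8/40.5) + 125·(1/2)^(94.4/40.5)
      = 0.98159 + 4.9384 + 24.846 ≈ 30.766 μg.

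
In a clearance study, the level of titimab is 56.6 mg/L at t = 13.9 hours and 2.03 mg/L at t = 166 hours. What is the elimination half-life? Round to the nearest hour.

32 hours

Over Δt = 166 − 13.9 = 152.1 hours, the level fell by a factor of 56.6/2.03 ≈ 27.882.
n = log₂(27.882) ≈ 4.8013 half-lives, so t½ = 152.1/4.8013 ≈ 31.679 hours.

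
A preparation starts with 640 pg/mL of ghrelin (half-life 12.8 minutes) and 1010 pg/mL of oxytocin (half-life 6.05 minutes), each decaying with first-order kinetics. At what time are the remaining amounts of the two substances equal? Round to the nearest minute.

8 minutes

Set 640·(1/2)^(t/12.8) = 1010·(1/2)^(t/6.05).
Taking log₂: log₂(640/1010) = t·(1/12.8 − 1/6.05).
log₂(0.63366) = -0.65821; 1/12.8 − 1/6.05 = -0.087164.
t = -0.65821 / -0.087164 ≈ 7.5514 minutes.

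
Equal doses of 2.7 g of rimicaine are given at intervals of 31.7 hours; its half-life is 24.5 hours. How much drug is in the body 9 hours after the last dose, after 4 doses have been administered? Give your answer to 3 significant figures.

3.44 g

The 4 doses were given 104.1, 72.4, 40.7, 9 hours ago.
Total = 2.7·(1/2)^(104.1/24.5) + 2.7·(1/2)^(72.4/24.5) + 2.7·(1/2)^(40.7/24.5) + 2.7·(1/2)^(9/24.5)
      = 0.142 + 0.34817 + 0.85366 + 2.0931 ≈ 3.4369 g.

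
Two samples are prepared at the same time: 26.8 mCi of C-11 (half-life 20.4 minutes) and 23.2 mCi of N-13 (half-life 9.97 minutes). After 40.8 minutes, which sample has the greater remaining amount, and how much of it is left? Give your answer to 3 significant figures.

C-11: 26.8 × (1/2)^2 ≈ 6.7 mCi.
N-13: 23.2 × (1/2)^4.0923 ≈ 1.3602 mCi.
C-11 has more remaining, at ≈ 6.7 mCi.

C-11, 6.70 mCi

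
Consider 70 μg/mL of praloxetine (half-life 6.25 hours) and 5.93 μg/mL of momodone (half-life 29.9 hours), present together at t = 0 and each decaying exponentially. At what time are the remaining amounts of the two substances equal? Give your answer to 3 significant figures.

28.1 hours

Set 70·(1/2)^(t/6.25) = 5.93·(1/2)^(t/29.9).
Taking log₂: log₂(70/5.93) = t·(1/6.25 − 1/29.9).
log₂(11.804) = 3.5613; 1/6.25 − 1/29.9 = 0.12656.
t = 3.5613 / 0.12656 ≈ 28.14 hours.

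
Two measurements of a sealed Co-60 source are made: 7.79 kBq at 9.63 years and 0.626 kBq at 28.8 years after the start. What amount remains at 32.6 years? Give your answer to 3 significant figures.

0.380 kBq

Over Δt = 28.8 − 9.63 = 19.17 years, the level fell by a factor of 7.79/0.626 ≈ 12.444.
n = log₂(12.444) ≈ 3.6374 half-lives, so t½ = 19.17/3.6374 ≈ 5.2703 years.
From t = 28.8 to t = 32.6: 0.626 × (1/2)^((32.6−28.8)/5.2703) ≈ 0.37977 kBq.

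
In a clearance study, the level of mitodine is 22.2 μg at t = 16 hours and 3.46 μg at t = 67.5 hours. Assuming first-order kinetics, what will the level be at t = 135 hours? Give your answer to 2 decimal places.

0.30 μg

Over Δt = 67.5 − 16 = 51.5 hours, the level fell by a factor of 22.2/3.46 ≈ 6.4162.
n = log₂(6.4162) ≈ 2.6817 half-lives, so t½ = 51.5/2.6817 ≈ 19.204 hours.
From t = 67.5 to t = 135: 3.46 × (1/2)^((135−67.5)/19.204) ≈ 0.30269 μg.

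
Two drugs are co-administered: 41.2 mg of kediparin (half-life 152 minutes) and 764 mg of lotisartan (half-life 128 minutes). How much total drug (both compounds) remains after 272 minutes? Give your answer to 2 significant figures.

190 mg

kediparin: 41.2 × (1/2)^(272/152) = 41.2 × (1/2)^1.7895 ≈ 11.918 mg.
lotisartan: 764 × (1/2)^(272/128) = 764 × (1/2)^2.125 ≈ 175.15 mg.
Total = 11.918 + 175.15 ≈ 187.07 mg.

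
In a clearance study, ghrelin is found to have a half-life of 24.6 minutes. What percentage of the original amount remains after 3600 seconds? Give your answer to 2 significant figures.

3600 seconds = 60 minutes.
n = 60/24.6 ≈ 2.439 half-lives.
Fraction remaining = (1/2)^2.439 ≈ 0.18441, i.e. 18.441%.

18%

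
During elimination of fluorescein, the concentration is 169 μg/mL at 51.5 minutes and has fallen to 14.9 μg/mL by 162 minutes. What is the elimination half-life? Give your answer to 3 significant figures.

31.5 minutes

Over Δt = 162 − 51.5 = 110.5 minutes, the level fell by a factor of 169/14.9 ≈ 11.342.
n = log₂(11.342) ≈ 3.5036 half-lives, so t½ = 110.5/3.5036 ≈ 31.539 minutes.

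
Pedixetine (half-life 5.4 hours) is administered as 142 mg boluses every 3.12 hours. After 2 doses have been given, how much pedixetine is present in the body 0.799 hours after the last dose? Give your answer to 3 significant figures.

The 2 doses were given 3.919, 0.799 hours ago.
Total = 142·(1/2)^(3.919/5.4) + 142·(1/2)^(0.799/5.4)
      = 85.865 + 128.16 ≈ 214.02 mg.

214 mg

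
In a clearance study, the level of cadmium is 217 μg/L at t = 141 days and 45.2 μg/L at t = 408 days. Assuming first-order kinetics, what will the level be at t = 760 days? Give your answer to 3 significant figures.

Over Δt = 408 − 141 = 267 days, the level fell by a factor of 217/45.2 ≈ 4.8009.
n = log₂(4.8009) ≈ 2.2633 half-lives, so t½ = 267/2.2633 ≈ 117.97 days.
From t = 408 to t = 760: 45.2 × (1/2)^((760−408)/117.97) ≈ 5.7137 μg/L.

5.71 μg/L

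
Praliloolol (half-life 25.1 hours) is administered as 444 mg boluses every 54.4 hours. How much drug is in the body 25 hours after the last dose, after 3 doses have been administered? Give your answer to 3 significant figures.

The 3 doses were given 133.8, 79.4, 25 hours ago.
Total = 444·(1/2)^(133.8/25.1) + 444·(1/2)^(79.4/25.1) + 444·(1/2)^(25/25.1)
      = 11.033 + 49.559 + 222.61 ≈ 283.21 mg.

283 mg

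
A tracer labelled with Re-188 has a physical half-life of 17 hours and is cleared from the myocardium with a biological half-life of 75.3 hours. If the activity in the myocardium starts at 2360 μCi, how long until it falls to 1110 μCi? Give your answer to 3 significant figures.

1/t_eff = 1/t_phys + 1/t_biol = 1/17 + 1/75.3 = 0.072104 per hour.
t_eff = 17 × 75.3 / (17 + 75.3) ≈ 13.869 hours.
n = log₂(2360/1110) ≈ 1.0882; t = 1.0882 × 13.869 ≈ 15.093 hours.

15.1 hours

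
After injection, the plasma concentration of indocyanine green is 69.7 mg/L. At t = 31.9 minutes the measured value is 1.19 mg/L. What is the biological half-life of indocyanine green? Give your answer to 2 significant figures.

A/A₀ = 1.19/69.7 ≈ 0.017073.
n = log₂(58.571) ≈ 5.8721 half-lives elapsed in 31.9 minutes.
t½ = 31.9/5.8721 ≈ 5.4324 minutes.

5.4 minutes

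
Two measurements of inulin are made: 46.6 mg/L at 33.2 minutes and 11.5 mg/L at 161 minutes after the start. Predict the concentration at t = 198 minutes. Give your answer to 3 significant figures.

7.67 mg/L

Over Δt = 161 − 33.2 = 127.8 minutes, the level fell by a factor of 46.6/11.5 ≈ 4.0522.
n = log₂(4.0522) ≈ 2.0187 half-lives, so t½ = 127.8/2.0187 ≈ 63.308 minutes.
From t = 161 to t = 198: 11.5 × (1/2)^((198−161)/63.308) ≈ 7.6694 mg/L.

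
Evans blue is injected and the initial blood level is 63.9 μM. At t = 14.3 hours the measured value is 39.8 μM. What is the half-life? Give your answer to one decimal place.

A/A₀ = 39.8/63.9 ≈ 0.62285.
n = log₂(1.6055) ≈ 0.68305 half-lives elapsed in 14.3 hours.
t½ = 14.3/0.68305 ≈ 20.936 hours.

20.9 hours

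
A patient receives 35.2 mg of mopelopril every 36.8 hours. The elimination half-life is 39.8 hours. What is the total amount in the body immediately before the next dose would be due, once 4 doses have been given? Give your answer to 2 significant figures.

The 4 doses were given 147.2, 110.4, 73.6, 36.8 hours ago.
Total = 35.2·(1/2)^(147.2/39.8) + 35.2·(1/2)^(110.4/39.8) + 35.2·(1/2)^(73.6/39.8) + 35.2·(1/2)^(36.8/39.8)
      = 2.7113 + 5.1467 + 9.7693 + 18.544 ≈ 36.171 mg.

36 mg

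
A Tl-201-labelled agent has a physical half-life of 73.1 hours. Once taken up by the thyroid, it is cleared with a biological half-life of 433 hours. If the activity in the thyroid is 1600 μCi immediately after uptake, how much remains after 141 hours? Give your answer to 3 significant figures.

1/t_eff = 1/t_phys + 1/t_biol = 1/73.1 + 1/433 = 0.015989 per hour.
t_eff = 73.1 × 433 / (73.1 + 433) ≈ 62.542 hours.
Remaining = 1600 × (1/2)^(141/62.542) = 1600 × (1/2)^2.2545 ≈ 335.31 μCi.

335 μCi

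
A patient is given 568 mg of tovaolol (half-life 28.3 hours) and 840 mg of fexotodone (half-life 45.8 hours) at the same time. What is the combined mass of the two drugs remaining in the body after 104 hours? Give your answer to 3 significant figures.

219 mg

tovaolol: 568 × (1/2)^(104/28.3) = 568 × (1/2)^3.6749 ≈ 44.472 mg.
fexotodone: 840 × (1/2)^(104/45.8) = 840 × (1/2)^2.2707 ≈ 174.07 mg.
Total = 44.472 + 174.07 ≈ 218.54 mg.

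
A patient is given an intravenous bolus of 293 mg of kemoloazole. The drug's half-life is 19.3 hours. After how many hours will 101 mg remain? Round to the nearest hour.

Fraction remaining = 101/293 ≈ 0.34471.
n = log₂(293/101) = ln(2.901)/ln 2 ≈ 1.5365 half-lives.
t = n × t½ = 1.5365 × 19.3 ≈ 29.655 hours.

30 hours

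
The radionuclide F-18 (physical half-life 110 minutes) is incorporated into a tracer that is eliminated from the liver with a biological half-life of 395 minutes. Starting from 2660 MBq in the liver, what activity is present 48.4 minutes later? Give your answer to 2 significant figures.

1/t_eff = 1/t_phys + 1/t_biol = 1/110 + 1/395 = 0.011623 per minute.
t_eff = 110 × 395 / (110 + 395) ≈ 86.04 minutes.
Remaining = 2660 × (1/2)^(48.4/86.04) = 2660 × (1/2)^0.56253 ≈ 1801.1 MBq.

1800 MBq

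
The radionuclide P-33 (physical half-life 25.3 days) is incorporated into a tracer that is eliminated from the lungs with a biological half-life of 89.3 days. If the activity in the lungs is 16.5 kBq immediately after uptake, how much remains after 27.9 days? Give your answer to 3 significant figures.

1/t_eff = 1/t_phys + 1/t_biol = 1/25.3 + 1/89.3 = 0.050724 per day.
t_eff = 25.3 × 89.3 / (25.3 + 89.3) ≈ 19.715 days.
Remaining = 16.5 × (1/2)^(27.9/19.715) = 16.5 × (1/2)^1.4152 ≈ 6.1868 kBq.

6.19 kBq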